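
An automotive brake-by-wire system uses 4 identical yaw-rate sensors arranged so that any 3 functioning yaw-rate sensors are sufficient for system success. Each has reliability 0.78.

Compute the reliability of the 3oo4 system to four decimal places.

0.7878

R = Σ_{i=3}^{4} C(4,i) p^i (1−p)^{4−i} with p = 0.78
C(4,3)·0.78^3·0.22^1 = 0.417606
C(4,4)·0.78^4·0.22^0 = 0.370151
Sum = 0.7878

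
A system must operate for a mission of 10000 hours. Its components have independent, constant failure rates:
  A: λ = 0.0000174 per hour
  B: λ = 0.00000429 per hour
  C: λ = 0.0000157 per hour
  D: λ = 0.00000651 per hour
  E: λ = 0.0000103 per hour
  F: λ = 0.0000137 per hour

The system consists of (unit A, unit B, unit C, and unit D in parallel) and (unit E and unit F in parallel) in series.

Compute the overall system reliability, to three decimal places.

0.987

R(A) = exp(−0.0000174 × 10000) = 0.84030
R(B) = exp(−0.00000429 × 10000) = 0.95801
R(C) = exp(−0.0000157 × 10000) = 0.85470
R(D) = exp(−0.00000651 × 10000) = 0.93697
R(E) = exp(−0.0000103 × 10000) = 0.90213
R(F) = exp(−0.0000137 × 10000) = 0.87197
Parallel (A, B, C, and D): 1 − (1 − 0.84030)(1 − 0.95801)(1 − 0.85470)(1 − 0.93697) = 0.99994
Parallel (E and F): 1 − (1 − 0.90213)(1 − 0.87197) = 0.98747
Series ([0.99994] and [0.98747]): 0.99994 × 0.98747 = 0.987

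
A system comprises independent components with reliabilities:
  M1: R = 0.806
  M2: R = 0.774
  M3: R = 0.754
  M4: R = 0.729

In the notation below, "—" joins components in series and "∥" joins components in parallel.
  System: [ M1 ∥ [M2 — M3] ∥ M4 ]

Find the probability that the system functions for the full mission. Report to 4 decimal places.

Series (M2 and M3): 0.774000 × 0.754000 = 0.583596
Parallel (M1, [0.583596], and M4): 1 − (1 − 0.806000)(1 − 0.583596)(1 − 0.729000) = 0.9781

0.9781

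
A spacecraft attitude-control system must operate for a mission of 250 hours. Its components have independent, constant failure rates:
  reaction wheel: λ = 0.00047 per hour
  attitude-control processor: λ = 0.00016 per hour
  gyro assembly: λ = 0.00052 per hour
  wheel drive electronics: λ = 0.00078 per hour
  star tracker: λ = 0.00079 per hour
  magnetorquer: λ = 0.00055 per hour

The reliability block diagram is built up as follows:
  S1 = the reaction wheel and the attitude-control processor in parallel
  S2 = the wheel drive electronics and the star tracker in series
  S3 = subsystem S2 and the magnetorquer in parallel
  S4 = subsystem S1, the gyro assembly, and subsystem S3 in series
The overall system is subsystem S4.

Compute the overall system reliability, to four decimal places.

0.8378

R(reaction wheel) = exp(−0.00047 × 250) = 0.889141
R(attitude-control processor) = exp(−0.00016 × 250) = 0.960789
R(gyro assembly) = exp(−0.00052 × 250) = 0.878095
R(wheel drive electronics) = exp(−0.00078 × 250) = 0.822835
R(star tracker) = exp(−0.00079 × 250) = 0.820780
R(magnetorquer) = exp(−0.00055 × 250) = 0.871534
Parallel (reaction wheel and attitude-control processor): 1 − (1 − 0.889141)(1 − 0.960789) = 0.995653
Series (wheel drive electronics and star tracker): 0.822835 × 0.820780 = 0.675367
Parallel ([0.675367] and magnetorquer): 1 − (1 − 0.675367)(1 − 0.871534) = 0.958296
Series ([0.995653], gyro assembly, and [0.958296]): 0.995653 × 0.878095 × 0.958296 = 0.8378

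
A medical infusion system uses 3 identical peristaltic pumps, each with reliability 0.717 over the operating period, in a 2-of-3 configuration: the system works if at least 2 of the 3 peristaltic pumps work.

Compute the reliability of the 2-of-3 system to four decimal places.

0.8051

R = Σ_{i=2}^{3} C(3,i) p^i (1−p)^{3−i} with p = 0.717
C(3,2)·0.717^2·0.283^1 = 0.436462
C(3,3)·0.717^3·0.283^0 = 0.368602
Sum = 0.8051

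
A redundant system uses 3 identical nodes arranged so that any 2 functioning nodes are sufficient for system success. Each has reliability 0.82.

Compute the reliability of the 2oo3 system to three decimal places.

0.914

R = Σ_{i=2}^{3} C(3,i) p^i (1−p)^{3−i} with p = 0.82
C(3,2)·0.82^2·0.18^1 = 0.36310
C(3,3)·0.82^3·0.18^0 = 0.55137
Sum = 0.914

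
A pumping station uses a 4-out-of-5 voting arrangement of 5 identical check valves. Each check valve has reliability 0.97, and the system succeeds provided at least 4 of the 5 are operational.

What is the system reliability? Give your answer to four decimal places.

R = Σ_{i=4}^{5} C(5,i) p^i (1−p)^{5−i} with p = 0.97
C(5,4)·0.97^4·0.03^1 = 0.132794
C(5,5)·0.97^5·0.03^0 = 0.858734
Sum = 0.9915

0.9915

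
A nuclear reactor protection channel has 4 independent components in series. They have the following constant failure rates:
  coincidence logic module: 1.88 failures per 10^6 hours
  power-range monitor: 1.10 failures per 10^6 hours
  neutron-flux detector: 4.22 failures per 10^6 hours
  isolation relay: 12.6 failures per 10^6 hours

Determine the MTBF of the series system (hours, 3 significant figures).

Series of exponential components: λ_sys = Σ λ_i
λ_sys = 0.00000188 + 0.00000110 + 0.00000422 + 0.0000126 = 1.9800e-05 /h
MTBF = 1 / λ_sys = 50500 h

50500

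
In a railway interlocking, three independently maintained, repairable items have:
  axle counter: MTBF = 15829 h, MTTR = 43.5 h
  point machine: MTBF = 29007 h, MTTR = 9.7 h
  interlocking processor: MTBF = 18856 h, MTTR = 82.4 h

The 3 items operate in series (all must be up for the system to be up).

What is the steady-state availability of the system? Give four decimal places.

0.9926

A(axle counter) = MTBF/(MTBF+MTTR) = 15829/(15829+43.5) = 0.997259
A(point machine) = MTBF/(MTBF+MTTR) = 29007/(29007+9.7) = 0.999666
A(interlocking processor) = MTBF/(MTBF+MTTR) = 18856/(18856+82.4) = 0.995649
Series availability: 0.997259 × 0.999666 × 0.995649 = 0.9926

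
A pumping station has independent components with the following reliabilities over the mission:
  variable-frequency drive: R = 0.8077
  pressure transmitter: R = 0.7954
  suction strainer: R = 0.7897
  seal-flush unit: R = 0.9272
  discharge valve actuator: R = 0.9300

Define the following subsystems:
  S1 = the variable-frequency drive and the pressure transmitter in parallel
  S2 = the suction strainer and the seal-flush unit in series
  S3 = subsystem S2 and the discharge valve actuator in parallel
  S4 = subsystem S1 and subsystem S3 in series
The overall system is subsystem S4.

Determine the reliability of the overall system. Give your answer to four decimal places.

0.9426

Parallel (variable-frequency drive and pressure transmitter): 1 − (1 − 0.807700)(1 − 0.795400) = 0.960655
Series (suction strainer and seal-flush unit): 0.789700 × 0.927200 = 0.732210
Parallel ([0.732210] and discharge valve actuator): 1 − (1 − 0.732210)(1 − 0.930000) = 0.981255
Series ([0.960655] and [0.981255]): 0.960655 × 0.981255 = 0.9426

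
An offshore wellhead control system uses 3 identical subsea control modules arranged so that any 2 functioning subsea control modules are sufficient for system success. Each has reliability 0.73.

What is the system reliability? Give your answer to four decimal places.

0.8207

R = Σ_{i=2}^{3} C(3,i) p^i (1−p)^{3−i} with p = 0.73
C(3,2)·0.73^2·0.27^1 = 0.431649
C(3,3)·0.73^3·0.27^0 = 0.389017
Sum = 0.8207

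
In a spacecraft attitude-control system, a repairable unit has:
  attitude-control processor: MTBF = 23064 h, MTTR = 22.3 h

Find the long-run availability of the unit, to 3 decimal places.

A(attitude-control processor) = MTBF/(MTBF+MTTR) = 23064/(23064+22.3) = 0.999

0.999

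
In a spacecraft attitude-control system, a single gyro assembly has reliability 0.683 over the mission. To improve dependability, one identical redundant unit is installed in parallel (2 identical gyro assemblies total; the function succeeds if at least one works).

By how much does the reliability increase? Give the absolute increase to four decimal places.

0.2165

R_before = 0.683
R_after = 1 − (1 − 0.683)^2 = 0.8995
ΔR = 0.8995 − 0.683 = 0.2165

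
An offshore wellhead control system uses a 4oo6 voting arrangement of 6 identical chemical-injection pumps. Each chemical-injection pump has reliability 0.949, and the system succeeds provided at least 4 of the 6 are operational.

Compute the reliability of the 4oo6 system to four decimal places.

R = Σ_{i=4}^{6} C(6,i) p^i (1−p)^{6−i} with p = 0.949
C(6,4)·0.949^4·0.051^2 = 0.031644
C(6,5)·0.949^5·0.051^1 = 0.235533
C(6,6)·0.949^6·0.051^0 = 0.730461
Sum = 0.9976

0.9976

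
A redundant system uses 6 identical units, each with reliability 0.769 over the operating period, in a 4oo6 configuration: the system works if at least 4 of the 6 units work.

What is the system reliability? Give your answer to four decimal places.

R = Σ_{i=4}^{6} C(6,i) p^i (1−p)^{6−i} with p = 0.769
C(6,4)·0.769^4·0.231^2 = 0.279911
C(6,5)·0.769^5·0.231^1 = 0.372730
C(6,6)·0.769^6·0.231^0 = 0.206804
Sum = 0.8594

0.8594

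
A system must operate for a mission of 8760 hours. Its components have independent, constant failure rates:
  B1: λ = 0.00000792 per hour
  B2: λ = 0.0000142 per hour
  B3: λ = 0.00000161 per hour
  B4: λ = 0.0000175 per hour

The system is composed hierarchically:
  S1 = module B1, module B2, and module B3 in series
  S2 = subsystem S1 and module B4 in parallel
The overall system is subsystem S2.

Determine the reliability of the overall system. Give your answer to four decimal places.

0.9733

R(B1) = exp(−0.00000792 × 8760) = 0.932973
R(B2) = exp(−0.0000142 × 8760) = 0.883034
R(B3) = exp(−0.00000161 × 8760) = 0.985995
R(B4) = exp(−0.0000175 × 8760) = 0.857872
Series (B1, B2, and B3): 0.932973 × 0.883034 × 0.985995 = 0.812309
Parallel ([0.812309] and B4): 1 − (1 − 0.812309)(1 − 0.857872) = 0.9733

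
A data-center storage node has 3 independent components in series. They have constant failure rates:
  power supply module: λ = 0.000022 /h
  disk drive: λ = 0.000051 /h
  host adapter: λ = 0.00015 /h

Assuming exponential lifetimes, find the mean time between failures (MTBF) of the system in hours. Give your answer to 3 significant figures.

4480

Series of exponential components: λ_sys = Σ λ_i
λ_sys = 0.000022 + 0.000051 + 0.00015 = 2.2300e-04 /h
MTBF = 1 / λ_sys = 4480 h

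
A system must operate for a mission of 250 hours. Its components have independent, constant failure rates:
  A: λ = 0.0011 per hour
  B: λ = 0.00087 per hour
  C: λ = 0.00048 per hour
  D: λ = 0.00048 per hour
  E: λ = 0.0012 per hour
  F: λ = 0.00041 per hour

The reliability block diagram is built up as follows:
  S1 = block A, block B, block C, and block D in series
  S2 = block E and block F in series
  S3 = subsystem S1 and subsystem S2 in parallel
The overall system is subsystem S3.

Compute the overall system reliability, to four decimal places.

R(A) = exp(−0.0011 × 250) = 0.759572
R(B) = exp(−0.00087 × 250) = 0.804528
R(C) = exp(−0.00048 × 250) = 0.886920
R(D) = exp(−0.00048 × 250) = 0.886920
R(E) = exp(−0.0012 × 250) = 0.740818
R(F) = exp(−0.00041 × 250) = 0.902578
Series (A, B, C, and D): 0.759572 × 0.804528 × 0.886920 × 0.886920 = 0.480705
Series (E and F): 0.740818 × 0.902578 = 0.668646
Parallel ([0.480705] and [0.668646]): 1 − (1 − 0.480705)(1 − 0.668646) = 0.8279

0.8279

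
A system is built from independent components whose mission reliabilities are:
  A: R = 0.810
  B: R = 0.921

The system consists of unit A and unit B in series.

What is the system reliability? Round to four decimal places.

0.7460

Series (A and B): 0.810000 × 0.921000 = 0.7460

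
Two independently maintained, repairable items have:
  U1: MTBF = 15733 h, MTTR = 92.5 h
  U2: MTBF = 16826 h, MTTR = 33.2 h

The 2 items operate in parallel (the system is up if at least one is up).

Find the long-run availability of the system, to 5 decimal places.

0.99999

A(U1) = MTBF/(MTBF+MTTR) = 15733/(15733+92.5) = 0.994155
A(U2) = MTBF/(MTBF+MTTR) = 16826/(16826+33.2) = 0.998031
Parallel availability: 1 − (1 − 0.994155)(1 − 0.998031) = 0.99999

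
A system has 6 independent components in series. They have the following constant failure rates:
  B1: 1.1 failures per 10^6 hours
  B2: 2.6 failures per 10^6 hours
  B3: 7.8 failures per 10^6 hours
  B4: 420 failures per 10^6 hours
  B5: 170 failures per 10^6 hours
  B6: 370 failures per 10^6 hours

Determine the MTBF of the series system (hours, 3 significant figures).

Series of exponential components: λ_sys = Σ λ_i
λ_sys = 0.0000011 + 0.0000026 + 0.0000078 + 0.00042 + 0.00017 + 0.00037 = 9.7150e-04 /h
MTBF = 1 / λ_sys = 1030 h

1030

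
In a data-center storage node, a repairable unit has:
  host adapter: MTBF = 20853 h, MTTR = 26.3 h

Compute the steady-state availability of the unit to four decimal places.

A(host adapter) = MTBF/(MTBF+MTTR) = 20853/(20853+26.3) = 0.9987

0.9987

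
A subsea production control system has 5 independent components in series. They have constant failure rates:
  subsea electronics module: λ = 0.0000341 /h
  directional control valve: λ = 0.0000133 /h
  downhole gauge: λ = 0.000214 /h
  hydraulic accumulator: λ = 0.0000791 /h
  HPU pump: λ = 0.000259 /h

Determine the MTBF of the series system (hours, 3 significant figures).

Series of exponential components: λ_sys = Σ λ_i
λ_sys = 0.0000341 + 0.0000133 + 0.000214 + 0.0000791 + 0.000259 = 5.9950e-04 /h
MTBF = 1 / λ_sys = 1670 h

1670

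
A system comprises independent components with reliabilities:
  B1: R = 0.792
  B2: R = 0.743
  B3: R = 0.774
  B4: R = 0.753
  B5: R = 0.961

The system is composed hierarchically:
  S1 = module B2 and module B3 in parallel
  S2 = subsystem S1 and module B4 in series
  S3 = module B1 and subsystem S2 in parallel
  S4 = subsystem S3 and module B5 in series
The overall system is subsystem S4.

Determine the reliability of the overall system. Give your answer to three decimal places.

Parallel (B2 and B3): 1 − (1 − 0.74300)(1 − 0.77400) = 0.94192
Series ([0.94192] and B4): 0.94192 × 0.75300 = 0.70927
Parallel (B1 and [0.70927]): 1 − (1 − 0.79200)(1 − 0.70927) = 0.93953
Series ([0.93953] and B5): 0.93953 × 0.96100 = 0.903

0.903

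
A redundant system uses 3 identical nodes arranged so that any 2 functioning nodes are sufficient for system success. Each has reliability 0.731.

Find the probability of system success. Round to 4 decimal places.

0.8218

R = Σ_{i=2}^{3} C(3,i) p^i (1−p)^{3−i} with p = 0.731
C(3,2)·0.731^2·0.269^1 = 0.431229
C(3,3)·0.731^3·0.269^0 = 0.390618
Sum = 0.8218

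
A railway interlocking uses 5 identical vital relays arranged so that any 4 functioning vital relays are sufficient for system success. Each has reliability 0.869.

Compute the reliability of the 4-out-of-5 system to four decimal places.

R = Σ_{i=4}^{5} C(5,i) p^i (1−p)^{5−i} with p = 0.869
C(5,4)·0.869^4·0.131^1 = 0.373526
C(5,5)·0.869^5·0.131^0 = 0.495563
Sum = 0.8691

0.8691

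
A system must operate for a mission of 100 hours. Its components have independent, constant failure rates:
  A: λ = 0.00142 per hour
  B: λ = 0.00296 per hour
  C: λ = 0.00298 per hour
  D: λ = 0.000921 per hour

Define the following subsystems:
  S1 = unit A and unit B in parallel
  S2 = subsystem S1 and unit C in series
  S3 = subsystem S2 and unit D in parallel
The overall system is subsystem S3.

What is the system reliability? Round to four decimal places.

0.9751

R(A) = exp(−0.00142 × 100) = 0.867621
R(B) = exp(−0.00296 × 100) = 0.743787
R(C) = exp(−0.00298 × 100) = 0.742301
R(D) = exp(−0.000921 × 100) = 0.912014
Parallel (A and B): 1 − (1 − 0.867621)(1 − 0.743787) = 0.966083
Series ([0.966083] and C): 0.966083 × 0.742301 = 0.717124
Parallel ([0.717124] and D): 1 − (1 − 0.717124)(1 − 0.912014) = 0.9751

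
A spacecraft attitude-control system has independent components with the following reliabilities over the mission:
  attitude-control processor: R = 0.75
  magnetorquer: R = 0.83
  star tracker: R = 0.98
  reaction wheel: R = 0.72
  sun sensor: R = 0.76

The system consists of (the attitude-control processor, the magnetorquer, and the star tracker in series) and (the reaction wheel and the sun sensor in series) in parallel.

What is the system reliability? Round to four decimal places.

0.8234

Series (attitude-control processor, magnetorquer, and star tracker): 0.750000 × 0.830000 × 0.980000 = 0.610050
Series (reaction wheel and sun sensor): 0.720000 × 0.760000 = 0.547200
Parallel ([0.610050] and [0.547200]): 1 − (1 − 0.610050)(1 − 0.547200) = 0.8234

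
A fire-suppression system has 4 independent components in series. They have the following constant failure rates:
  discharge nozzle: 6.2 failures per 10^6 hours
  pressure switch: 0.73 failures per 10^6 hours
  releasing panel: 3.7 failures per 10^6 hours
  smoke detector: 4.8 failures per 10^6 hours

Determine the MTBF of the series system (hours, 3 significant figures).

64800

Series of exponential components: λ_sys = Σ λ_i
λ_sys = 0.0000062 + 0.00000073 + 0.0000037 + 0.0000048 = 1.5430e-05 /h
MTBF = 1 / λ_sys = 64800 h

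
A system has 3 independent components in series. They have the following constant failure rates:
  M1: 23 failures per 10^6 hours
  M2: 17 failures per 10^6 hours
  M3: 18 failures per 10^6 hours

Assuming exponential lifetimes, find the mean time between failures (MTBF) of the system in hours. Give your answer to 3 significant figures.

17200

Series of exponential components: λ_sys = Σ λ_i
λ_sys = 0.000023 + 0.000017 + 0.000018 = 5.8000e-05 /h
MTBF = 1 / λ_sys = 17200 h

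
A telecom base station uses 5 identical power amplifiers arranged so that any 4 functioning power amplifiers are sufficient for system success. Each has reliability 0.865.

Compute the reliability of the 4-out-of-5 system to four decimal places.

R = Σ_{i=4}^{5} C(5,i) p^i (1−p)^{5−i} with p = 0.865
C(5,4)·0.865^4·0.135^1 = 0.377892
C(5,5)·0.865^5·0.135^0 = 0.484262
Sum = 0.8622

0.8622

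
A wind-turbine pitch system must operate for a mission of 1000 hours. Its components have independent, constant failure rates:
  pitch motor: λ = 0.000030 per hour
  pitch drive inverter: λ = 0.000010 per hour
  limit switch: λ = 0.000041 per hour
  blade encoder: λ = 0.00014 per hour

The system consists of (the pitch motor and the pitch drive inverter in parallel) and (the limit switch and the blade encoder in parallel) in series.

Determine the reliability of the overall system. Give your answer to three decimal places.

R(pitch motor) = exp(−0.000030 × 1000) = 0.97045
R(pitch drive inverter) = exp(−0.000010 × 1000) = 0.99005
R(limit switch) = exp(−0.000041 × 1000) = 0.95983
R(blade encoder) = exp(−0.00014 × 1000) = 0.86936
Parallel (pitch motor and pitch drive inverter): 1 − (1 − 0.97045)(1 − 0.99005) = 0.99971
Parallel (limit switch and blade encoder): 1 − (1 − 0.95983)(1 − 0.86936) = 0.99475
Series ([0.99971] and [0.99475]): 0.99971 × 0.99475 = 0.994

0.994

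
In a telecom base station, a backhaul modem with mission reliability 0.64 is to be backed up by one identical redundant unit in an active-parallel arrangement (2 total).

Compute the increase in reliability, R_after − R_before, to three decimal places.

0.230

R_before = 0.64
R_after = 1 − (1 − 0.64)^2 = 0.870
ΔR = 0.870 − 0.64 = 0.230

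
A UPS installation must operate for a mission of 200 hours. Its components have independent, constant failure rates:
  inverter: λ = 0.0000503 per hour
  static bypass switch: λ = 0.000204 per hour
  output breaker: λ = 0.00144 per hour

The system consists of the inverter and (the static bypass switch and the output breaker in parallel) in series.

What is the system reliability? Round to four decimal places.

0.9801

R(inverter) = exp(−0.0000503 × 200) = 0.989990
R(static bypass switch) = exp(−0.000204 × 200) = 0.960021
R(output breaker) = exp(−0.00144 × 200) = 0.749762
Parallel (static bypass switch and output breaker): 1 − (1 − 0.960021)(1 − 0.749762) = 0.989996
Series (inverter and [0.989996]): 0.989990 × 0.989996 = 0.9801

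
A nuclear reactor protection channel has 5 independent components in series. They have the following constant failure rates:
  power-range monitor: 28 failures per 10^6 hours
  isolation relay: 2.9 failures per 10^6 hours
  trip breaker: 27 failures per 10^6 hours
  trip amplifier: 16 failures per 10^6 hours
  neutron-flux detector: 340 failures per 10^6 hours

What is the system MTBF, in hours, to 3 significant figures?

Series of exponential components: λ_sys = Σ λ_i
λ_sys = 0.000028 + 0.0000029 + 0.000027 + 0.000016 + 0.00034 = 4.1390e-04 /h
MTBF = 1 / λ_sys = 2420 h

2420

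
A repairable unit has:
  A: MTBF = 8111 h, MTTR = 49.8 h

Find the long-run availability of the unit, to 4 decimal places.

0.9939

A(A) = MTBF/(MTBF+MTTR) = 8111/(8111+49.8) = 0.9939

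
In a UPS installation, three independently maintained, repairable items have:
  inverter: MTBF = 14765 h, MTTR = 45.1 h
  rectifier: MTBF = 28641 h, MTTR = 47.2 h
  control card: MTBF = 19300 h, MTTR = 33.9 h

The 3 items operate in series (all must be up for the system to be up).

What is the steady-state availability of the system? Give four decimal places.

A(inverter) = MTBF/(MTBF+MTTR) = 14765/(14765+45.1) = 0.996955
A(rectifier) = MTBF/(MTBF+MTTR) = 28641/(28641+47.2) = 0.998355
A(control card) = MTBF/(MTBF+MTTR) = 19300/(19300+33.9) = 0.998247
Series availability: 0.996955 × 0.998355 × 0.998247 = 0.9936

0.9936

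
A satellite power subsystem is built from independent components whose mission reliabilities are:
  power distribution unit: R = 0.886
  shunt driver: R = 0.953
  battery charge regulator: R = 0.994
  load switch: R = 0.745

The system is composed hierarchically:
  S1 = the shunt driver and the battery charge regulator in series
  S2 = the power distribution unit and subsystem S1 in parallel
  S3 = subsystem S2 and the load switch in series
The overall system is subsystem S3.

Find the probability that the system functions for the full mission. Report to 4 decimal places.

0.7405

Series (shunt driver and battery charge regulator): 0.953000 × 0.994000 = 0.947282
Parallel (power distribution unit and [0.947282]): 1 − (1 − 0.886000)(1 − 0.947282) = 0.993990
Series ([0.993990] and load switch): 0.993990 × 0.745000 = 0.7405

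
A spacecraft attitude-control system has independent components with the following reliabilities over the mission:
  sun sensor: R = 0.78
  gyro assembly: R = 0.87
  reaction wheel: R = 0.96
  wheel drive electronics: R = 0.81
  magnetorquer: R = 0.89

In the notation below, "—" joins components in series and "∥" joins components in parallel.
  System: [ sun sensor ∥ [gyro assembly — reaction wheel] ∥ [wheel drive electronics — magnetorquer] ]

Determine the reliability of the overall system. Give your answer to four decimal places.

Series (gyro assembly and reaction wheel): 0.870000 × 0.960000 = 0.835200
Series (wheel drive electronics and magnetorquer): 0.810000 × 0.890000 = 0.720900
Parallel (sun sensor, [0.835200], and [0.720900]): 1 − (1 − 0.780000)(1 − 0.835200)(1 − 0.720900) = 0.9899

0.9899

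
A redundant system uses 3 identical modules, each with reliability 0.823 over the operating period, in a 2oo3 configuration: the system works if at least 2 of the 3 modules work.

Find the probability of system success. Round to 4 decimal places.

R = Σ_{i=2}^{3} C(3,i) p^i (1−p)^{3−i} with p = 0.823
C(3,2)·0.823^2·0.177^1 = 0.359662
C(3,3)·0.823^3·0.177^0 = 0.557442
Sum = 0.9171

0.9171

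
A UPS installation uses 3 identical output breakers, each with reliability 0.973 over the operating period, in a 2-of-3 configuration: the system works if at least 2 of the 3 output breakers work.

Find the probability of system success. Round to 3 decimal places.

R = Σ_{i=2}^{3} C(3,i) p^i (1−p)^{3−i} with p = 0.973
C(3,2)·0.973^2·0.027^1 = 0.07669
C(3,3)·0.973^3·0.027^0 = 0.92117
Sum = 0.998

0.998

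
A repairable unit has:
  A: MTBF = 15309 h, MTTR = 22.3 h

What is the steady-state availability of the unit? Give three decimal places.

A(A) = MTBF/(MTBF+MTTR) = 15309/(15309+22.3) = 0.999

0.999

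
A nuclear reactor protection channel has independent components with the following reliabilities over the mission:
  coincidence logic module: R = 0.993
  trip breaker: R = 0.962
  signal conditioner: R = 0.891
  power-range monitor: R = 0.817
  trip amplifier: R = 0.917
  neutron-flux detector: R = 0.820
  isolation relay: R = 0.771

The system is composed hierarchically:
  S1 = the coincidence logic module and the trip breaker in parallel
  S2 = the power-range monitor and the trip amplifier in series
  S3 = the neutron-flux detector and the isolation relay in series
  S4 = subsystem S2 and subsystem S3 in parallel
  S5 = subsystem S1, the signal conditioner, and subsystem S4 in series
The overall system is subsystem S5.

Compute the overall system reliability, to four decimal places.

0.8086

Parallel (coincidence logic module and trip breaker): 1 − (1 − 0.993000)(1 − 0.962000) = 0.999734
Series (power-range monitor and trip amplifier): 0.817000 × 0.917000 = 0.749189
Series (neutron-flux detector and isolation relay): 0.820000 × 0.771000 = 0.632220
Parallel ([0.749189] and [0.632220]): 1 − (1 − 0.749189)(1 − 0.632220) = 0.907757
Series ([0.999734], signal conditioner, and [0.907757]): 0.999734 × 0.891000 × 0.907757 = 0.8086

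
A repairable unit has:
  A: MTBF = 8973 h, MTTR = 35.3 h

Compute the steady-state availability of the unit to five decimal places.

0.99608

A(A) = MTBF/(MTBF+MTTR) = 8973/(8973+35.3) = 0.99608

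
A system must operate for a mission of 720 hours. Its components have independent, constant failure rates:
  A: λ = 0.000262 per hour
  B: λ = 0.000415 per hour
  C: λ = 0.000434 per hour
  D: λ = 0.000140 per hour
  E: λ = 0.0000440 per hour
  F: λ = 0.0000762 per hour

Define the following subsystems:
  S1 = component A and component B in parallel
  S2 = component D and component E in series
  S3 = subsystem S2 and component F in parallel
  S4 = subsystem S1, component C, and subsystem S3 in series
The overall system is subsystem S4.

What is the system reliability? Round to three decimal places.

R(A) = exp(−0.000262 × 720) = 0.82808
R(B) = exp(−0.000415 × 720) = 0.74171
R(C) = exp(−0.000434 × 720) = 0.73163
R(D) = exp(−0.000140 × 720) = 0.90411
R(E) = exp(−0.0000440 × 720) = 0.96882
R(F) = exp(−0.0000762 × 720) = 0.94661
Parallel (A and B): 1 − (1 − 0.82808)(1 − 0.74171) = 0.95559
Series (D and E): 0.90411 × 0.96882 = 0.87592
Parallel ([0.87592] and F): 1 − (1 − 0.87592)(1 − 0.94661) = 0.99338
Series ([0.95559], C, and [0.99338]): 0.95559 × 0.73163 × 0.99338 = 0.695

0.695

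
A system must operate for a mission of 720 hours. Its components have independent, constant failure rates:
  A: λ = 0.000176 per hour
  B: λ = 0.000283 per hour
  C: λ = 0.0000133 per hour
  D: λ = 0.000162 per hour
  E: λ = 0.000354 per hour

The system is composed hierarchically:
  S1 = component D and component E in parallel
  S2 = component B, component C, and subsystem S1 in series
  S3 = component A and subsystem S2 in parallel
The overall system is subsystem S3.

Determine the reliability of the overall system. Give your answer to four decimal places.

0.9748

R(A) = exp(−0.000176 × 720) = 0.880980
R(B) = exp(−0.000283 × 720) = 0.815658
R(C) = exp(−0.0000133 × 720) = 0.990470
R(D) = exp(−0.000162 × 720) = 0.889906
R(E) = exp(−0.000354 × 720) = 0.775009
Parallel (D and E): 1 − (1 − 0.889906)(1 − 0.775009) = 0.975230
Series (B, C, and [0.975230]): 0.815658 × 0.990470 × 0.975230 = 0.787873
Parallel (A and [0.787873]): 1 − (1 − 0.880980)(1 − 0.787873) = 0.9748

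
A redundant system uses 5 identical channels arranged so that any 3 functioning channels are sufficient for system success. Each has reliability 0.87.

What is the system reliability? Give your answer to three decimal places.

0.982

R = Σ_{i=3}^{5} C(5,i) p^i (1−p)^{5−i} with p = 0.87
C(5,3)·0.87^3·0.13^2 = 0.11129
C(5,4)·0.87^4·0.13^1 = 0.37238
C(5,5)·0.87^5·0.13^0 = 0.49842
Sum = 0.982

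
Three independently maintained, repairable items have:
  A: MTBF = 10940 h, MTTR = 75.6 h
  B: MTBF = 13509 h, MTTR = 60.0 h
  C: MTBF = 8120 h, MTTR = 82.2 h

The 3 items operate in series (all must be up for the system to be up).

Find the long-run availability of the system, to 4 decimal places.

0.9788

A(A) = MTBF/(MTBF+MTTR) = 10940/(10940+75.6) = 0.993137
A(B) = MTBF/(MTBF+MTTR) = 13509/(13509+60.0) = 0.995578
A(C) = MTBF/(MTBF+MTTR) = 8120/(8120+82.2) = 0.989978
Series availability: 0.993137 × 0.995578 × 0.989978 = 0.9788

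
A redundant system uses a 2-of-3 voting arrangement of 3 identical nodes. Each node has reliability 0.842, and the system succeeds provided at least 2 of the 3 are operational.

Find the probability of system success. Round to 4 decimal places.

R = Σ_{i=2}^{3} C(3,i) p^i (1−p)^{3−i} with p = 0.842
C(3,2)·0.842^2·0.158^1 = 0.336049
C(3,3)·0.842^3·0.158^0 = 0.596948
Sum = 0.9330

0.9330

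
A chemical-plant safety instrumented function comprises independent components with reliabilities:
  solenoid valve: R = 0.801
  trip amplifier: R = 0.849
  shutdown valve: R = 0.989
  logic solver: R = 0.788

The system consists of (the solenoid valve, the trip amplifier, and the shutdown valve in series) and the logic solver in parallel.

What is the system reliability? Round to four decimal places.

Series (solenoid valve, trip amplifier, and shutdown valve): 0.801000 × 0.849000 × 0.989000 = 0.672568
Parallel ([0.672568] and logic solver): 1 − (1 − 0.672568)(1 − 0.788000) = 0.9306

0.9306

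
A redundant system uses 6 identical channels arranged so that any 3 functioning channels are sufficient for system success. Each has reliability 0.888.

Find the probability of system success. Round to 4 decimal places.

R = Σ_{i=3}^{6} C(6,i) p^i (1−p)^{6−i} with p = 0.888
C(6,3)·0.888^3·0.112^3 = 0.019675
C(6,4)·0.888^4·0.112^2 = 0.116998
C(6,5)·0.888^5·0.112^1 = 0.371051
C(6,6)·0.888^6·0.112^0 = 0.490318
Sum = 0.9980

0.9980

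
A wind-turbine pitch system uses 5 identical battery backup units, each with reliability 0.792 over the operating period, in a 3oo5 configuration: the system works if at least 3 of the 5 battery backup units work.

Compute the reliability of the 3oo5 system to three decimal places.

R = Σ_{i=3}^{5} C(5,i) p^i (1−p)^{5−i} with p = 0.792
C(5,3)·0.792^3·0.208^2 = 0.21493
C(5,4)·0.792^4·0.208^1 = 0.40920
C(5,5)·0.792^5·0.208^0 = 0.31162
Sum = 0.936

0.936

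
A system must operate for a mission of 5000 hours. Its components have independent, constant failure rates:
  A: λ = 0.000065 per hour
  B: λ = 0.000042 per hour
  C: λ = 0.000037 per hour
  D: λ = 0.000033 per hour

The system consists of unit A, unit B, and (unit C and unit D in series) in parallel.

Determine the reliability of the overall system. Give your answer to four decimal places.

0.9845

R(A) = exp(−0.000065 × 5000) = 0.722527
R(B) = exp(−0.000042 × 5000) = 0.810584
R(C) = exp(−0.000037 × 5000) = 0.831104
R(D) = exp(−0.000033 × 5000) = 0.847894
Series (C and D): 0.831104 × 0.847894 = 0.704688
Parallel (A, B, and [0.704688]): 1 − (1 − 0.722527)(1 − 0.810584)(1 − 0.704688) = 0.9845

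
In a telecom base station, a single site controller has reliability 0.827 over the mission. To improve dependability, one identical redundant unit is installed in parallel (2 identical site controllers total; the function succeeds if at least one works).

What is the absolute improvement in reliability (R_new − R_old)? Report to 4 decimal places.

0.1431

R_before = 0.827
R_after = 1 − (1 − 0.827)^2 = 0.9701
ΔR = 0.9701 − 0.827 = 0.1431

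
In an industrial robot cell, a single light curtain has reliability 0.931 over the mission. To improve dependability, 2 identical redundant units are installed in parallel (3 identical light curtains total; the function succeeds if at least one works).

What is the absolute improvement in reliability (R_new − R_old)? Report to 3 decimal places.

0.069

R_before = 0.931
R_after = 1 − (1 − 0.931)^3 = 1.000
ΔR = 1.000 − 0.931 = 0.069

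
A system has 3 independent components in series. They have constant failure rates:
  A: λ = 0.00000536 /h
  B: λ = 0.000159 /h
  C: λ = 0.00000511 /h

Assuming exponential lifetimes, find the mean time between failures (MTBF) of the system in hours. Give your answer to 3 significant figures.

Series of exponential components: λ_sys = Σ λ_i
λ_sys = 0.00000536 + 0.000159 + 0.00000511 = 1.6947e-04 /h
MTBF = 1 / λ_sys = 5900 h

5900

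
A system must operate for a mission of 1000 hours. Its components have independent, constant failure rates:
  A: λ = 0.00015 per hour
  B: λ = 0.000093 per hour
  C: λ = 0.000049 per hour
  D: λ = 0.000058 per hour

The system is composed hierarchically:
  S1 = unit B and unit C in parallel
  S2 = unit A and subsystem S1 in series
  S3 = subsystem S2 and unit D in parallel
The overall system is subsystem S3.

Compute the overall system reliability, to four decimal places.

R(A) = exp(−0.00015 × 1000) = 0.860708
R(B) = exp(−0.000093 × 1000) = 0.911194
R(C) = exp(−0.000049 × 1000) = 0.952181
R(D) = exp(−0.000058 × 1000) = 0.943650
Parallel (B and C): 1 − (1 − 0.911194)(1 − 0.952181) = 0.995753
Series (A and [0.995753]): 0.860708 × 0.995753 = 0.857053
Parallel ([0.857053] and D): 1 − (1 − 0.857053)(1 − 0.943650) = 0.9919

0.9919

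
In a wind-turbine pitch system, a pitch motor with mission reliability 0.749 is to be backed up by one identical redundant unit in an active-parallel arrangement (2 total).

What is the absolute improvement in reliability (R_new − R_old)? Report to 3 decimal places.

R_before = 0.749
R_after = 1 − (1 − 0.749)^2 = 0.937
ΔR = 0.937 − 0.749 = 0.188

0.188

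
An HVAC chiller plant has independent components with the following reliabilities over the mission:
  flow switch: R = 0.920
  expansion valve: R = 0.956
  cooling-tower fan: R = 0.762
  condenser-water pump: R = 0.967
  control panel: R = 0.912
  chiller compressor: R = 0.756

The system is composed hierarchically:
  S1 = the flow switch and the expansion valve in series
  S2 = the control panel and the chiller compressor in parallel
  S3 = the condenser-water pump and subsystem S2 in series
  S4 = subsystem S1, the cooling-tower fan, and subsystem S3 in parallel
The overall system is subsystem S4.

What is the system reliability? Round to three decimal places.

Series (flow switch and expansion valve): 0.92000 × 0.95600 = 0.87952
Parallel (control panel and chiller compressor): 1 − (1 − 0.91200)(1 − 0.75600) = 0.97853
Series (condenser-water pump and [0.97853]): 0.96700 × 0.97853 = 0.94624
Parallel ([0.87952], cooling-tower fan, and [0.94624]): 1 − (1 − 0.87952)(1 − 0.76200)(1 − 0.94624) = 0.998

0.998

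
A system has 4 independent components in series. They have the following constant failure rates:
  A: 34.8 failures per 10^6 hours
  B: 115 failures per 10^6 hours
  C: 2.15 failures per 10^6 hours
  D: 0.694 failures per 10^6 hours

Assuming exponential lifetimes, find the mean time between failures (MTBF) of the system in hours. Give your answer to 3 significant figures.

6550

Series of exponential components: λ_sys = Σ λ_i
λ_sys = 0.0000348 + 0.000115 + 0.00000215 + 0.000000694 = 1.5264e-04 /h
MTBF = 1 / λ_sys = 6550 h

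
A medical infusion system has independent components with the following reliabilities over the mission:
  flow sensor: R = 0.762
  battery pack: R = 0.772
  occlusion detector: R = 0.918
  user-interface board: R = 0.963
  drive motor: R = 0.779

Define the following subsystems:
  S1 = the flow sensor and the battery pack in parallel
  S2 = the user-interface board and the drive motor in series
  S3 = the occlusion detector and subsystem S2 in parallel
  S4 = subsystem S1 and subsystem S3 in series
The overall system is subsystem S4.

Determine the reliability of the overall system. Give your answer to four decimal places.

Parallel (flow sensor and battery pack): 1 − (1 − 0.762000)(1 − 0.772000) = 0.945736
Series (user-interface board and drive motor): 0.963000 × 0.779000 = 0.750177
Parallel (occlusion detector and [0.750177]): 1 − (1 − 0.918000)(1 − 0.750177) = 0.979515
Series ([0.945736] and [0.979515]): 0.945736 × 0.979515 = 0.9264

0.9264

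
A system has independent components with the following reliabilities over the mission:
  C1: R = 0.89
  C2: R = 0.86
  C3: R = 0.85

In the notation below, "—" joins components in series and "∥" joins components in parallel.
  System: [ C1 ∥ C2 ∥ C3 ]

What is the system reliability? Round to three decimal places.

0.998

Parallel (C1, C2, and C3): 1 − (1 − 0.89000)(1 − 0.86000)(1 − 0.85000) = 0.998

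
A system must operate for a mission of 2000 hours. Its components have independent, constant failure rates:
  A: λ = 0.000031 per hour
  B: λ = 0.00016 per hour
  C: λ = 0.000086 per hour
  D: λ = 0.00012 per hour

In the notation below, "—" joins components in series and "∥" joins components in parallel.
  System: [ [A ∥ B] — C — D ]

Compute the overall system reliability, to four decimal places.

R(A) = exp(−0.000031 × 2000) = 0.939883
R(B) = exp(−0.00016 × 2000) = 0.726149
R(C) = exp(−0.000086 × 2000) = 0.841979
R(D) = exp(−0.00012 × 2000) = 0.786628
Parallel (A and B): 1 − (1 − 0.939883)(1 − 0.726149) = 0.983537
Series ([0.983537], C, and D): 0.983537 × 0.841979 × 0.786628 = 0.6514

0.6514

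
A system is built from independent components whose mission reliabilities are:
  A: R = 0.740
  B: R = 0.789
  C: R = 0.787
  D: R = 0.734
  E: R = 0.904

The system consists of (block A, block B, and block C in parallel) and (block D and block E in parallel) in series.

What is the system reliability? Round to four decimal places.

0.9631

Parallel (A, B, and C): 1 − (1 − 0.740000)(1 − 0.789000)(1 − 0.787000) = 0.988315
Parallel (D and E): 1 − (1 − 0.734000)(1 − 0.904000) = 0.974464
Series ([0.988315] and [0.974464]): 0.988315 × 0.974464 = 0.9631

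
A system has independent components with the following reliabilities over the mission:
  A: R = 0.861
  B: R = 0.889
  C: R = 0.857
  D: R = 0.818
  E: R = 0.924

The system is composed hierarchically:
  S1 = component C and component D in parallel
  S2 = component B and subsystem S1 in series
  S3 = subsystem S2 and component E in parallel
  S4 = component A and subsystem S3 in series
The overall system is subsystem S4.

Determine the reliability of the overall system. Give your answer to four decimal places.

0.8522

Parallel (C and D): 1 − (1 − 0.857000)(1 − 0.818000) = 0.973974
Series (B and [0.973974]): 0.889000 × 0.973974 = 0.865863
Parallel ([0.865863] and E): 1 − (1 − 0.865863)(1 − 0.924000) = 0.989806
Series (A and [0.989806]): 0.861000 × 0.989806 = 0.8522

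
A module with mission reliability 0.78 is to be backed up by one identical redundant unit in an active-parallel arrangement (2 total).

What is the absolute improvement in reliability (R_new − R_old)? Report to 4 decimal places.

R_before = 0.78
R_after = 1 − (1 − 0.78)^2 = 0.9516
ΔR = 0.9516 − 0.78 = 0.1716

0.1716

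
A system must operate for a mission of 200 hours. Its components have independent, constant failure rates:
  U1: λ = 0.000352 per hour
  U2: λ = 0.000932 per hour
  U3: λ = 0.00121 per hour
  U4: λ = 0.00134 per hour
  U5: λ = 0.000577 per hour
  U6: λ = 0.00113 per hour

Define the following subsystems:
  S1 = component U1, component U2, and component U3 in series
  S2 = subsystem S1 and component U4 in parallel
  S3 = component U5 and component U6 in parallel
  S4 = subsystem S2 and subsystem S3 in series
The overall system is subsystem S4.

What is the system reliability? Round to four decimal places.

R(U1) = exp(−0.000352 × 200) = 0.932021
R(U2) = exp(−0.000932 × 200) = 0.829942
R(U3) = exp(−0.00121 × 200) = 0.785056
R(U4) = exp(−0.00134 × 200) = 0.764908
R(U5) = exp(−0.000577 × 200) = 0.891010
R(U6) = exp(−0.00113 × 200) = 0.797718
Series (U1, U2, and U3): 0.932021 × 0.829942 × 0.785056 = 0.607259
Parallel ([0.607259] and U4): 1 − (1 − 0.607259)(1 − 0.764908) = 0.907670
Parallel (U5 and U6): 1 − (1 − 0.891010)(1 − 0.797718) = 0.977953
Series ([0.907670] and [0.977953]): 0.907670 × 0.977953 = 0.8877

0.8877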